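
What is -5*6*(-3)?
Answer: 90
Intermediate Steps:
-5*6*(-3) = -30*(-3) = 90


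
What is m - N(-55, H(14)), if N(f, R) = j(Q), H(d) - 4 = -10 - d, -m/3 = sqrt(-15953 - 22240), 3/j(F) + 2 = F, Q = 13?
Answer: -3/11 - 3*I*sqrt(38193) ≈ -0.27273 - 586.29*I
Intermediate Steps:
j(F) = 3/(-2 + F)
m = -3*I*sqrt(38193) (m = -3*sqrt(-15953 - 22240) = -3*I*sqrt(38193) ≈ -586.29*I)
H(d) = -6 - d (H(d) = 4 + (-10 - d) = -6 - d)
N(f, R) = 3/11 (N(f, R) = 3/(-2 + 13) = 3/11)
m - N(-55, H(14)) = -3*I*sqrt(38193) - 1*3/11 = -3*I*sqrt(38193) - 3/11 = -3/11 - 3*I*sqrt(38193)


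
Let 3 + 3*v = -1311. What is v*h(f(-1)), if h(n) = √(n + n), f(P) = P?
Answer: -438*I*√2 ≈ -619.43*I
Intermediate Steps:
h(n) = √2*√n (h(n) = √(2*n) = √2*√n)
v = -438 (v = -1 + (⅓)*(-1311) = -1 - 437 = -438)
v*h(f(-1)) = -438*√2*√(-1) = -438*√2*I = -438*I*√2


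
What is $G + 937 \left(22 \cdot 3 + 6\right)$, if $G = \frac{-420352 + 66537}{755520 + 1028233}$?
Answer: $\frac{120338758577}{1783753} \approx 67464.0$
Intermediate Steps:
$G = - \frac{353815}{1783753} \approx -0.19835$
$G + 937 \left(22 \cdot 3 + 6\right) = - \frac{353815}{1783753} + 937 \left(22 \cdot 3 + 6\right) = - \frac{353815}{1783753} + 937 \left(66 + 6\right) = - \frac{353815}{1783753} + 937 \cdot 72 = - \frac{353815}{1783753} + 67464 = \frac{120338758577}{1783753}$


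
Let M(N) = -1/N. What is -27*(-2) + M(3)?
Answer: 161/3 ≈ 53.667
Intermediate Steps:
-27*(-2) + M(3) = -27*(-2) - 1/3 = 54 - 1*1/3 = 54 - 1/3 = 161/3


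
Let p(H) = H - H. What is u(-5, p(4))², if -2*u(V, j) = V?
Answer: 25/4 ≈ 6.2500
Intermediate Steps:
p(H) = 0
u(V, j) = -V/2
u(-5, p(4))² = (-½*(-5))² = (5/2)² = 25/4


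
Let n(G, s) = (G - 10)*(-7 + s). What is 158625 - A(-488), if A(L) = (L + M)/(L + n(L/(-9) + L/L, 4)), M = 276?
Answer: 296786739/1871 ≈ 1.5862e+5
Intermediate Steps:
n(G, s) = (-10 + G)*(-7 + s)
A(L) = (276 + L)/(27 + 4*L/3) (A(L) = (L + 276)/(L + (70 - 10*4 - 7*(L/(-9) + L/L) + (L/(-9) + L/L)*4)) = (276 + L)/(L + (70 - 40 - 7*(L*(-⅑) + 1) + (L*(-⅑) + 1)*4)) = (276 + L)/(L + (70 - 40 - 7*(-L/9 + 1) + (-L/9 + 1)*4)) = (276 + L)/(L + (70 - 40 - 7*(1 - L/9) + (1 - L/9)*4)) = (276 + L)/(L + (70 - 40 + (-7 + 7*L/9) + (4 - 4*L/9))) = (276 + L)/(L + (27 + L/3)) = (276 + L)/(27 + 4*L/3))
158625 - A(-488) = 158625 - 3*(276 - 488)/(81 + 4*(-488)) = 158625 - 3*(-212)/(81 - 1952) = 158625 - 3*(-212)/(-1871) = 158625 - 3*(-1)*(-212)/1871 = 158625 - 1*636/1871 = 158625 - 636/1871 = 296786739/1871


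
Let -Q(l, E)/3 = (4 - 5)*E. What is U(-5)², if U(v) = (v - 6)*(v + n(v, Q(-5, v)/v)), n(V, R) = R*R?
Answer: 1936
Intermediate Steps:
Q(l, E) = 3*E (Q(l, E) = -3*(4 - 5)*E = -(-3)*E = 3*E)
n(V, R) = R²
U(v) = (-6 + v)*(9 + v) (U(v) = (v - 6)*(v + ((3*v)/v)²) = (-6 + v)*(v + 3²) = (-6 + v)*(v + 9) = (-6 + v)*(9 + v))
U(-5)² = (-54 + (-5)² + 3*(-5))² = (-54 + 25 - 15)² = (-44)² = 1936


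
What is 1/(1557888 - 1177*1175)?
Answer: 1/174913 ≈ 5.7171e-6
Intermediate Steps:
1/(1557888 - 1177*1175) = 1/(1557888 - 1382975) = 1/174913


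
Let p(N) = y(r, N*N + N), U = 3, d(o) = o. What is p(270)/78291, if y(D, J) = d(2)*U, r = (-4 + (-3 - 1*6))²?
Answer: 2/26097 ≈ 7.6637e-5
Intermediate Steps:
r = 169 (r = (-4 + (-3 - 6))² = (-4 - 9)² = (-13)² = 169)
y(D, J) = 6 (y(D, J) = 2*3 = 6)
p(N) = 6
p(270)/78291 = 6/78291 = 6*(1/78291) = 2/26097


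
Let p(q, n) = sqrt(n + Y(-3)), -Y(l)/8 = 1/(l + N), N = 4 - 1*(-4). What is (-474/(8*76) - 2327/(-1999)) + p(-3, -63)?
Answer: 233645/607696 + I*sqrt(1615)/5 ≈ 0.38448 + 8.0374*I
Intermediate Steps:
N = 8 (N = 4 + 4 = 8)
Y(l) = -8/(8 + l) (Y(l) = -8/(l + 8) = -8/(8 + l))
p(q, n) = sqrt(-8/5 + n) (p(q, n) = sqrt(n - 8/(8 - 3)) = sqrt(n - 8/5) = sqrt(-8/5 + n))
(-474/(8*76) - 2327/(-1999)) + p(-3, -63) = (-474/(8*76) - 2327/(-1999)) + sqrt(-40 + 25*(-63))/5 = (-474/608 - 2327*(-1/1999)) + sqrt(-40 - 1575)/5 = (-474*1/608 + 2327/1999) + sqrt(-1615)/5 = (-237/304 + 2327/1999) + (I*sqrt(1615))/5 = 233645/607696 + I*sqrt(1615)/5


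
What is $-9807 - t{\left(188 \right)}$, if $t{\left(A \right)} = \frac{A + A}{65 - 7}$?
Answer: $- \frac{284591}{29} \approx -9813.5$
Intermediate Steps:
$t{\left(A \right)} = \frac{A}{29}$ ($t{\left(A \right)} = \frac{2 A}{58} = 2 A \frac{1}{58} = \frac{A}{29}$)
$-9807 - t{\left(188 \right)} = -9807 - \frac{1}{29} \cdot 188 = -9807 - \frac{188}{29} = - \frac{284591}{29}$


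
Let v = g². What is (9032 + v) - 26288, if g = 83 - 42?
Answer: -15575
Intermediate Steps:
g = 41
v = 1681 (v = 41² = 1681)
(9032 + v) - 26288 = (9032 + 1681) - 26288 = 10713 - 26288 = -15575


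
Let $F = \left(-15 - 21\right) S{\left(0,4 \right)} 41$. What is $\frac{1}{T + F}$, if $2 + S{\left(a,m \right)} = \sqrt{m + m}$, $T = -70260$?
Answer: $- \frac{5609}{376078188} + \frac{41 \sqrt{2}}{62679698} \approx -1.3989 \cdot 10^{-5}$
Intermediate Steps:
$S{\left(a,m \right)} = -2 + \sqrt{2} \sqrt{m}$ ($S{\left(a,m \right)} = -2 + \sqrt{m + m} = -2 + \sqrt{2 m} = -2 + \sqrt{2} \sqrt{m}$)
$F = 2952 - 2952 \sqrt{2}$ ($F = \left(-15 - 21\right) \left(-2 + \sqrt{2} \sqrt{4}\right) 41 = - 36 \left(-2 + \sqrt{2} \cdot 2\right) 41 = - 36 \left(-2 + 2 \sqrt{2}\right) 41 = \left(72 - 72 \sqrt{2}\right) 41 = 2952 - 2952 \sqrt{2} \approx -1222.8$)
$\frac{1}{T + F} = \frac{1}{-70260 + \left(2952 - 2952 \sqrt{2}\right)} = \frac{1}{-67308 - 2952 \sqrt{2}}$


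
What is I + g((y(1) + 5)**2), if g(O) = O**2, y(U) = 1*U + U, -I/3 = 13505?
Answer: -38114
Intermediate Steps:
I = -40515 (I = -3*13505 = -40515)
y(U) = 2*U (y(U) = U + U = 2*U)
I + g((y(1) + 5)**2) = -40515 + ((2*1 + 5)**2)**2 = -40515 + ((2 + 5)**2)**2 = -40515 + (7**2)**2 = -40515 + 49**2 = -40515 + 2401 = -38114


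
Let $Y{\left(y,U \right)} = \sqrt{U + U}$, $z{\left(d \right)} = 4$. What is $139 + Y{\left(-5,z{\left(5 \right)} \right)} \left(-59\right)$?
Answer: $139 - 118 \sqrt{2} \approx -27.877$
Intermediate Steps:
$Y{\left(y,U \right)} = \sqrt{2} \sqrt{U}$ ($Y{\left(y,U \right)} = \sqrt{2 U} = \sqrt{2} \sqrt{U}$)
$139 + Y{\left(-5,z{\left(5 \right)} \right)} \left(-59\right) = 139 + \sqrt{2} \sqrt{4} \left(-59\right) = 139 + \sqrt{2} \cdot 2 \left(-59\right) = 139 + 2 \sqrt{2} \left(-59\right) = 139 - 118 \sqrt{2}$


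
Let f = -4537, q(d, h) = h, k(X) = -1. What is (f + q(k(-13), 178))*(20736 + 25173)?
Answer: -200117331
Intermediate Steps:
f = -4537 (f = -1*4537 = -4537)
(f + q(k(-13), 178))*(20736 + 25173) = (-4537 + 178)*(20736 + 25173) = -4359*45909 = -200117331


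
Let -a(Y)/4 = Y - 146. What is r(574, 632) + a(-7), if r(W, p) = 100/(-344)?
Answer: 52607/86 ≈ 611.71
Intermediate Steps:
a(Y) = 584 - 4*Y (a(Y) = -4*(Y - 146) = -4*(-146 + Y) = 584 - 4*Y)
r(W, p) = -25/86 (r(W, p) = 100*(-1/344) = -25/86)
r(574, 632) + a(-7) = -25/86 + (584 - 4*(-7)) = -25/86 + (584 + 28) = -25/86 + 612 = 52607/86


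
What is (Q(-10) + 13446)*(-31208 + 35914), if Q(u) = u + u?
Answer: 63182756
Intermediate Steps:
Q(u) = 2*u
(Q(-10) + 13446)*(-31208 + 35914) = (2*(-10) + 13446)*(-31208 + 35914) = (-20 + 13446)*4706 = 13426*4706 = 63182756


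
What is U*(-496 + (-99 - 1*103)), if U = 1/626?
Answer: -349/313 ≈ -1.1150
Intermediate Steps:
U = 1/626 ≈ 0.0015974
U*(-496 + (-99 - 1*103)) = (-496 + (-99 - 1*103))/626 = (-496 + (-99 - 103))/626 = (-496 - 202)/626 = (1/626)*(-698) = -349/313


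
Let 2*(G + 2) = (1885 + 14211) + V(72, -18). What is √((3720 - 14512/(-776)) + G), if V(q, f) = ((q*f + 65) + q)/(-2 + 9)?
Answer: 3*√2397805662/1358 ≈ 108.18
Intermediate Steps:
V(q, f) = 65/7 + q/7 + f*q/7 (V(q, f) = ((f*q + 65) + q)/7 = ((65 + f*q) + q)*(⅐) = (65 + q + f*q)*(⅐) = 65/7 + q/7 + f*q/7)
G = 111485/14 (G = -2 + ((1885 + 14211) + (65/7 + (⅐)*72 + (⅐)*(-18)*72))/2 = -2 + (16096 + (65/7 + 72/7 - 1296/7))/2 = -2 + (16096 - 1159/7)/2 = -2 + (½)*(111513/7) = -2 + 111513/14 = 111485/14 ≈ 7963.2)
√((3720 - 14512/(-776)) + G) = √((3720 - 14512/(-776)) + 111485/14) = √((3720 - 14512*(-1/776)) + 111485/14) = √((3720 + 1814/97) + 111485/14) = √(362654/97 + 111485/14) = √(15891201/1358) = 3*√2397805662/1358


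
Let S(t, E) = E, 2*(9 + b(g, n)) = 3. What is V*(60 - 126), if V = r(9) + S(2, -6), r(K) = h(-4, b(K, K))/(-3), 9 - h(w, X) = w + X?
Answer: 847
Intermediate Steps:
b(g, n) = -15/2 (b(g, n) = -9 + (½)*3 = -9 + 3/2 = -15/2)
h(w, X) = 9 - X - w (h(w, X) = 9 - (w + X) = 9 - (X + w) = 9 + (-X - w) = 9 - X - w)
r(K) = -41/6 (r(K) = (9 - 1*(-15/2) - 1*(-4))/(-3) = (9 + 15/2 + 4)*(-⅓) = (41/2)*(-⅓) = -41/6)
V = -77/6 (V = -41/6 - 6 = -77/6 ≈ -12.833)
V*(60 - 126) = -77*(60 - 126)/6 = -77/6*(-66) = 847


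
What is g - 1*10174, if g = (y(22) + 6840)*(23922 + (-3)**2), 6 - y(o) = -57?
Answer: 165185519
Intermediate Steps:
y(o) = 63 (y(o) = 6 - 1*(-57) = 6 + 57 = 63)
g = 165195693 (g = (63 + 6840)*(23922 + (-3)**2) = 6903*(23922 + 9) = 6903*23931 = 165195693)
g - 1*10174 = 165195693 - 1*10174 = 165195693 - 10174 = 165185519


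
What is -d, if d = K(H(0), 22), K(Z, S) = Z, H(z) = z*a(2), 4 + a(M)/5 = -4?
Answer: 0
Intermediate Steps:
a(M) = -40 (a(M) = -20 + 5*(-4) = -20 - 20 = -40)
H(z) = -40*z (H(z) = z*(-40) = -40*z)
d = 0 (d = -40*0 = 0)
-d = -1*0 = 0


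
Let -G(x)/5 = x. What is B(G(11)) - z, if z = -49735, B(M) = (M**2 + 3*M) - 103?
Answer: 52492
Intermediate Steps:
G(x) = -5*x
B(M) = -103 + M**2 + 3*M
B(G(11)) - z = (-103 + (-5*11)**2 + 3*(-5*11)) - 1*(-49735) = (-103 + (-55)**2 + 3*(-55)) + 49735 = (-103 + 3025 - 165) + 49735 = 2757 + 49735 = 52492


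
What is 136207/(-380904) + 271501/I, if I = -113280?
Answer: -83930329/30472320 ≈ -2.7543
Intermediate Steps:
136207/(-380904) + 271501/I = 136207/(-380904) + 271501/(-113280) = 136207*(-1/380904) + 271501*(-1/113280) = -136207/380904 - 271501/113280 = -83930329/30472320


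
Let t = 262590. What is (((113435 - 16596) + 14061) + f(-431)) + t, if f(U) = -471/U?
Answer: 160974661/431 ≈ 3.7349e+5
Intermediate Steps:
(((113435 - 16596) + 14061) + f(-431)) + t = (((113435 - 16596) + 14061) - 471/(-431)) + 262590 = ((96839 + 14061) - 471*(-1/431)) + 262590 = (110900 + 471/431) + 262590 = 47798371/431 + 262590 = 160974661/431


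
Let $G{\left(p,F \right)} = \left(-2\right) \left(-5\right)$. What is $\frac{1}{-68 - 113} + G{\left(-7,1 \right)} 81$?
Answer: $\frac{146609}{181} \approx 809.99$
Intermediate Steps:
$G{\left(p,F \right)} = 10$
$\frac{1}{-68 - 113} + G{\left(-7,1 \right)} 81 = \frac{1}{-68 - 113} + 10 \cdot 81 = \frac{1}{-181} + 810 = - \frac{1}{181} + 810 = \frac{146609}{181}$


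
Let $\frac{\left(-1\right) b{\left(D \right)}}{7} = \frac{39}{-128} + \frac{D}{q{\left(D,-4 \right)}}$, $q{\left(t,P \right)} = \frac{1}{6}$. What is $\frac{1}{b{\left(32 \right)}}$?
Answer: $- \frac{128}{171759} \approx -0.00074523$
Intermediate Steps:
$q{\left(t,P \right)} = \frac{1}{6}$
$b{\left(D \right)} = \frac{273}{128} - 42 D$ ($b{\left(D \right)} = - 7 \left(\frac{39}{-128} + D \frac{1}{\frac{1}{6}}\right) = - 7 \left(39 \left(- \frac{1}{128}\right) + D 6\right) = - 7 \left(- \frac{39}{128} + 6 D\right) = \frac{273}{128} - 42 D$)
$\frac{1}{b{\left(32 \right)}} = \frac{1}{\frac{273}{128} - 1344} = \frac{1}{- \frac{171759}{128}} = - \frac{128}{171759}$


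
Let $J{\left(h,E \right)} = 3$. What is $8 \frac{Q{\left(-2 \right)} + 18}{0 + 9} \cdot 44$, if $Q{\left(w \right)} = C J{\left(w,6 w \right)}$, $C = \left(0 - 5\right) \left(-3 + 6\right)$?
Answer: $-1056$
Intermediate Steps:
$C = -15$ ($C = \left(-5\right) 3 = -15$)
$Q{\left(w \right)} = -45$ ($Q{\left(w \right)} = \left(-15\right) 3 = -45$)
$8 \frac{Q{\left(-2 \right)} + 18}{0 + 9} \cdot 44 = 8 \frac{-45 + 18}{0 + 9} \cdot 44 = 8 \left(- \frac{27}{9}\right) 44 = 8 \left(\left(-27\right) \frac{1}{9}\right) 44 = 8 \left(-3\right) 44 = \left(-24\right) 44 = -1056$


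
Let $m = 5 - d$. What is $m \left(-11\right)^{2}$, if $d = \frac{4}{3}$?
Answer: $\frac{1331}{3} \approx 443.67$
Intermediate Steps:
$d = \frac{4}{3}$ ($d = 4 \cdot \frac{1}{3} = \frac{4}{3} \approx 1.3333$)
$m = \frac{11}{3}$ ($m = 5 - \frac{4}{3} = \frac{11}{3} \approx 3.6667$)
$m \left(-11\right)^{2} = \frac{11 \left(-11\right)^{2}}{3} = \frac{11}{3} \cdot 121 = \frac{1331}{3}$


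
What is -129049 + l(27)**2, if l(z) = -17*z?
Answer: 81632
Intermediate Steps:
-129049 + l(27)**2 = -129049 + (-17*27)**2 = -129049 + (-459)**2 = -129049 + 210681 = 81632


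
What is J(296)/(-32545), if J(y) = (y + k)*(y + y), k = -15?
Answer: -166352/32545 ≈ -5.1114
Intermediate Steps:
J(y) = 2*y*(-15 + y) (J(y) = (y - 15)*(y + y) = (-15 + y)*(2*y) = 2*y*(-15 + y))
J(296)/(-32545) = (2*296*(-15 + 296))/(-32545) = (2*296*281)*(-1/32545) = 166352*(-1/32545) = -166352/32545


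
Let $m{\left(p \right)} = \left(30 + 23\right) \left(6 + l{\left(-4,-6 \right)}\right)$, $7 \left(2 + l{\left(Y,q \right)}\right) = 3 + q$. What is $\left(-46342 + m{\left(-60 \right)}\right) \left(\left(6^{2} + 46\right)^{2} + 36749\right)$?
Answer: $- \frac{14044778637}{7} \approx -2.0064 \cdot 10^{9}$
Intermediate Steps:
$l{\left(Y,q \right)} = - \frac{11}{7} + \frac{q}{7}$ ($l{\left(Y,q \right)} = -2 + \frac{3 + q}{7} = -2 + \left(\frac{3}{7} + \frac{q}{7}\right) = - \frac{11}{7} + \frac{q}{7}$)
$m{\left(p \right)} = \frac{1325}{7}$ ($m{\left(p \right)} = \left(30 + 23\right) \left(6 + \left(- \frac{11}{7} + \frac{1}{7} \left(-6\right)\right)\right) = 53 \left(6 - \frac{17}{7}\right) = 53 \cdot \frac{25}{7} = \frac{1325}{7}$)
$\left(-46342 + m{\left(-60 \right)}\right) \left(\left(6^{2} + 46\right)^{2} + 36749\right) = \left(-46342 + \frac{1325}{7}\right) \left(\left(6^{2} + 46\right)^{2} + 36749\right) = - \frac{323069 \left(\left(36 + 46\right)^{2} + 36749\right)}{7} = - \frac{323069 \left(82^{2} + 36749\right)}{7} = - \frac{323069 \left(6724 + 36749\right)}{7} = \left(- \frac{323069}{7}\right) 43473 = - \frac{14044778637}{7}$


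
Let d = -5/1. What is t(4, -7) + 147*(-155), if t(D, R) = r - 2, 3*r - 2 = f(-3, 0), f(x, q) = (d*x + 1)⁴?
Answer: -941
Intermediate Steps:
d = -5 (d = -5*1 = -5)
f(x, q) = (1 - 5*x)⁴ (f(x, q) = (-5*x + 1)⁴ = (1 - 5*x)⁴)
r = 21846 (r = ⅔ + (-1 + 5*(-3))⁴/3 = ⅔ + (-1 - 15)⁴/3 = ⅔ + (⅓)*(-16)⁴ = ⅔ + (⅓)*65536 = ⅔ + 65536/3 = 21846)
t(D, R) = 21844 (t(D, R) = 21846 - 2 = 21844)
t(4, -7) + 147*(-155) = 21844 + 147*(-155) = 21844 - 22785 = -941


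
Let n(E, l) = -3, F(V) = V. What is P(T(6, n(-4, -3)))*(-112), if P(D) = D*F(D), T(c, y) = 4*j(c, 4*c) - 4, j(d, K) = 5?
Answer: -28672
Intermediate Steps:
T(c, y) = 16 (T(c, y) = 4*5 - 4 = 20 - 4 = 16)
P(D) = D² (P(D) = D*D = D²)
P(T(6, n(-4, -3)))*(-112) = 16²*(-112) = 256*(-112) = -28672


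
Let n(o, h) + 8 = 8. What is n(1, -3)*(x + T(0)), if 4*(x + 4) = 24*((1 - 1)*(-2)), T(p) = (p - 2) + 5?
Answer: 0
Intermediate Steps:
n(o, h) = 0 (n(o, h) = -8 + 8 = 0)
T(p) = 3 + p (T(p) = (-2 + p) + 5 = 3 + p)
x = -4 (x = -4 + (24*((1 - 1)*(-2)))/4 = -4 + (24*(0*(-2)))/4 = -4 + (24*0)/4 = -4 + (¼)*0 = -4 + 0 = -4)
n(1, -3)*(x + T(0)) = 0*(-4 + (3 + 0)) = 0*(-4 + 3) = 0*(-1) = 0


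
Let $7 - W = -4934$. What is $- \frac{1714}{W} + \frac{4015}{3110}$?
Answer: $\frac{2901515}{3073302} \approx 0.9441$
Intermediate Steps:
$W = 4941$ ($W = 7 - -4934 = 7 + 4934 = 4941$)
$- \frac{1714}{W} + \frac{4015}{3110} = - \frac{1714}{4941} + \frac{4015}{3110} = \left(-1714\right) \frac{1}{4941} + 4015 \cdot \frac{1}{3110} = - \frac{1714}{4941} + \frac{803}{622} = \frac{2901515}{3073302}$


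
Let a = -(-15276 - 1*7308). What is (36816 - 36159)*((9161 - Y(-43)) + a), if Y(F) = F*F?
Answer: 19641672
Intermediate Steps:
Y(F) = F²
a = 22584 (a = -(-15276 - 7308) = -1*(-22584) = 22584)
(36816 - 36159)*((9161 - Y(-43)) + a) = (36816 - 36159)*((9161 - 1*(-43)²) + 22584) = 657*((9161 - 1*1849) + 22584) = 657*((9161 - 1849) + 22584) = 657*(7312 + 22584) = 657*29896 = 19641672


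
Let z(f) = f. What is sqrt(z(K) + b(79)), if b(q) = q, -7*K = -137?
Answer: sqrt(4830)/7 ≈ 9.9283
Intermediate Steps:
K = 137/7 (K = -1/7*(-137) = 137/7 ≈ 19.571)
sqrt(z(K) + b(79)) = sqrt(137/7 + 79) = sqrt(690/7) = sqrt(4830)/7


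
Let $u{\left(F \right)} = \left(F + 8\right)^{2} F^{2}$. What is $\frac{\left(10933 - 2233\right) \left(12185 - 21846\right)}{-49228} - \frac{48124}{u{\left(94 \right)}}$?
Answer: $\frac{482922310310783}{282844839852} \approx 1707.4$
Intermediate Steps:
$u{\left(F \right)} = F^{2} \left(8 + F\right)^{2}$ ($u{\left(F \right)} = \left(8 + F\right)^{2} F^{2} = F^{2} \left(8 + F\right)^{2}$)
$\frac{\left(10933 - 2233\right) \left(12185 - 21846\right)}{-49228} - \frac{48124}{u{\left(94 \right)}} = \frac{\left(10933 - 2233\right) \left(12185 - 21846\right)}{-49228} - \frac{48124}{94^{2} \left(8 + 94\right)^{2}} = 8700 \left(-9661\right) \left(- \frac{1}{49228}\right) - \frac{48124}{8836 \cdot 102^{2}} = \left(-84050700\right) \left(- \frac{1}{49228}\right) - \frac{48124}{8836 \cdot 10404} = \frac{21012675}{12307} - \frac{48124}{91929744} = \frac{21012675}{12307} - \frac{12031}{22982436} = \frac{482922310310783}{282844839852}$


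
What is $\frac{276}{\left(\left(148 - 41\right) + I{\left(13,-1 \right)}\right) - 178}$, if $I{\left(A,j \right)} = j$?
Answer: $- \frac{23}{6} \approx -3.8333$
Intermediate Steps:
$\frac{276}{\left(\left(148 - 41\right) + I{\left(13,-1 \right)}\right) - 178} = \frac{276}{\left(\left(148 - 41\right) - 1\right) - 178} = \frac{276}{\left(107 - 1\right) - 178} = \frac{276}{106 - 178} = \frac{276}{-72} = 276 \left(- \frac{1}{72}\right) = - \frac{23}{6}$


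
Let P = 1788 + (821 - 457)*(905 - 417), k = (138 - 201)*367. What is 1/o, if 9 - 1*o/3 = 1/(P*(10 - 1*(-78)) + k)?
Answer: 15765839/425677650 ≈ 0.037037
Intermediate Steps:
k = -23121 (k = -63*367 = -23121)
P = 179420 (P = 1788 + 364*488 = 1788 + 177632 = 179420)
o = 425677650/15765839 (o = 27 - 3/(179420*(10 - 1*(-78)) - 23121) = 27 - 3/(179420*(10 + 78) - 23121) = 27 - 3/(179420*88 - 23121) = 27 - 3/(15788960 - 23121) = 27 - 3/15765839 = 425677650/15765839 ≈ 27.000)
1/o = 1/(425677650/15765839) = 15765839/425677650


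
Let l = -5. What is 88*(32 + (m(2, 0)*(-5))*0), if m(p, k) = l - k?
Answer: 2816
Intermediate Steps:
m(p, k) = -5 - k
88*(32 + (m(2, 0)*(-5))*0) = 88*(32 + ((-5 - 1*0)*(-5))*0) = 88*(32 + ((-5 + 0)*(-5))*0) = 88*(32 - 5*(-5)*0) = 88*(32 + 25*0) = 88*(32 + 0) = 88*32 = 2816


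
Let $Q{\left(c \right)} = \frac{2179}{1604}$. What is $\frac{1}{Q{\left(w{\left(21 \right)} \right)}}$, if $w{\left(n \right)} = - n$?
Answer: $\frac{1604}{2179} \approx 0.73612$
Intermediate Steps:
$Q{\left(c \right)} = \frac{2179}{1604}$ ($Q{\left(c \right)} = 2179 \cdot \frac{1}{1604} = \frac{2179}{1604}$)
$\frac{1}{Q{\left(w{\left(21 \right)} \right)}} = \frac{1}{\frac{2179}{1604}} = \frac{1604}{2179}$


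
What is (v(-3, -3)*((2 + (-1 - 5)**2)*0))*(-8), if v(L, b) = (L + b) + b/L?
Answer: 0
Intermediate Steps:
v(L, b) = L + b + b/L
(v(-3, -3)*((2 + (-1 - 5)**2)*0))*(-8) = ((-3 - 3 - 3/(-3))*((2 + (-1 - 5)**2)*0))*(-8) = ((-3 - 3 - 3*(-1/3))*((2 + (-6)**2)*0))*(-8) = ((-3 - 3 + 1)*((2 + 36)*0))*(-8) = -190*0*(-8) = -5*0*(-8) = 0*(-8) = 0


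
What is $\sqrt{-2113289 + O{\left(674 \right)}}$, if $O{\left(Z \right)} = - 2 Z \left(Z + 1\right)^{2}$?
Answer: $i \sqrt{616295789} \approx 24825.0 i$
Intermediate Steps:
$O{\left(Z \right)} = - 2 Z \left(1 + Z\right)^{2}$
$\sqrt{-2113289 + O{\left(674 \right)}} = \sqrt{-2113289 - 1348 \left(1 + 674\right)^{2}} = \sqrt{-2113289 - 1348 \cdot 675^{2}} = \sqrt{-2113289 - 1348 \cdot 455625} = \sqrt{-2113289 - 614182500} = \sqrt{-616295789} = i \sqrt{616295789}$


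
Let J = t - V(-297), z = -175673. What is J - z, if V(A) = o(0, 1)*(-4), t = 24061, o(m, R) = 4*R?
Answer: 199750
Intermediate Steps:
V(A) = -16 (V(A) = (4*1)*(-4) = 4*(-4) = -16)
J = 24077 (J = 24061 - 1*(-16) = 24061 + 16 = 24077)
J - z = 24077 - 1*(-175673) = 24077 + 175673 = 199750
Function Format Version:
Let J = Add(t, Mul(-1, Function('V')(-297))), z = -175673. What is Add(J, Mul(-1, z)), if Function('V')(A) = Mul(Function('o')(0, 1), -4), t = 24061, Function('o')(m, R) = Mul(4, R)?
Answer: 199750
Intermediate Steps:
Function('V')(A) = -16 (Function('V')(A) = Mul(Mul(4, 1), -4) = Mul(4, -4) = -16)
J = 24077 (J = Add(24061, Mul(-1, -16)) = Add(24061, 16) = 24077)
Add(J, Mul(-1, z)) = Add(24077, Mul(-1, -175673)) = Add(24077, 175673) = 199750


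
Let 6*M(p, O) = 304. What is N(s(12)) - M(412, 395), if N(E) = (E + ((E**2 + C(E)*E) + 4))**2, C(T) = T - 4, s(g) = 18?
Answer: 1072660/3 ≈ 3.5755e+5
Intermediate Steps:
M(p, O) = 152/3 (M(p, O) = (1/6)*304 = 152/3)
C(T) = -4 + T
N(E) = (4 + E + E**2 + E*(-4 + E))**2 (N(E) = (E + ((E**2 + (-4 + E)*E) + 4))**2 = (E + ((E**2 + E*(-4 + E)) + 4))**2 = (E + (4 + E**2 + E*(-4 + E)))**2 = (4 + E + E**2 + E*(-4 + E))**2)
N(s(12)) - M(412, 395) = (4 - 3*18 + 2*18**2)**2 - 1*152/3 = (4 - 54 + 2*324)**2 - 152/3 = (4 - 54 + 648)**2 - 152/3 = 598**2 - 152/3 = 357604 - 152/3 = 1072660/3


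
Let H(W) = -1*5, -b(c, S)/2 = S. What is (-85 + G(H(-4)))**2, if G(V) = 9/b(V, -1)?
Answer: 25921/4 ≈ 6480.3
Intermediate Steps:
b(c, S) = -2*S
H(W) = -5
G(V) = 9/2 (G(V) = 9/((-2*(-1))) = 9/2)
(-85 + G(H(-4)))**2 = (-85 + 9/2)**2 = (-161/2)**2 = 25921/4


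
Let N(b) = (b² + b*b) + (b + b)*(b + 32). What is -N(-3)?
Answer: 156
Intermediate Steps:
N(b) = 2*b² + 2*b*(32 + b) (N(b) = (b² + b²) + (2*b)*(32 + b) = 2*b² + 2*b*(32 + b))
-N(-3) = -4*(-3)*(16 - 3) = -4*(-3)*13 = -1*(-156) = 156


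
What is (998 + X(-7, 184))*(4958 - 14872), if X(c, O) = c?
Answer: -9824774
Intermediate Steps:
(998 + X(-7, 184))*(4958 - 14872) = (998 - 7)*(4958 - 14872) = 991*(-9914) = -9824774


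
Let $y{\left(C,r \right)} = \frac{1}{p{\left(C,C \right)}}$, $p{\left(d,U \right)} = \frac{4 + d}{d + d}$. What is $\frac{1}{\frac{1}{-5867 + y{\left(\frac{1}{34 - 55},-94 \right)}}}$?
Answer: $- \frac{486963}{83} \approx -5867.0$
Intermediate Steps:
$p{\left(d,U \right)} = \frac{4 + d}{2 d}$
$y{\left(C,r \right)} = \frac{2 C}{4 + C}$ ($y{\left(C,r \right)} = \frac{1}{\frac{1}{2} \frac{1}{C} \left(4 + C\right)} = \frac{2 C}{4 + C}$)
$\frac{1}{\frac{1}{-5867 + y{\left(\frac{1}{34 - 55},-94 \right)}}} = \frac{1}{\frac{1}{-5867 + \frac{2}{\left(34 - 55\right) \left(4 + \frac{1}{34 - 55}\right)}}} = \frac{1}{\frac{1}{-5867 + \frac{2}{\left(-21\right) \left(4 + \frac{1}{-21}\right)}}} = \frac{1}{\frac{1}{-5867 + 2 \left(- \frac{1}{21}\right) \frac{1}{4 - \frac{1}{21}}}} = \frac{1}{\frac{1}{-5867 + 2 \left(- \frac{1}{21}\right) \frac{1}{\frac{83}{21}}}} = \frac{1}{\frac{1}{-5867 + 2 \left(- \frac{1}{21}\right) \frac{21}{83}}} = \frac{1}{\frac{1}{-5867 - \frac{2}{83}}} = \frac{1}{\frac{1}{- \frac{486963}{83}}} = \frac{1}{- \frac{83}{486963}} = - \frac{486963}{83}$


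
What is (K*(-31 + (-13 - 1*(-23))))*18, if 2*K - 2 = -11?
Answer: 1701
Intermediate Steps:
K = -9/2 (K = 1 + (1/2)*(-11) = 1 - 11/2 = -9/2 ≈ -4.5000)
(K*(-31 + (-13 - 1*(-23))))*18 = -9*(-31 + (-13 - 1*(-23)))/2*18 = -9*(-31 + (-13 + 23))/2*18 = -9*(-31 + 10)/2*18 = -9/2*(-21)*18 = (189/2)*18 = 1701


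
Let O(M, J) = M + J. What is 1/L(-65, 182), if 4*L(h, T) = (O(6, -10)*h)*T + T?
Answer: 2/23751 ≈ 8.4207e-5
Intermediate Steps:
O(M, J) = J + M
L(h, T) = T/4 - T*h (L(h, T) = (((-10 + 6)*h)*T + T)/4 = ((-4*h)*T + T)/4 = (-4*T*h + T)/4 = (T - 4*T*h)/4 = T/4 - T*h)
1/L(-65, 182) = 1/(182*(¼ - 1*(-65))) = 1/(182*(¼ + 65)) = 1/(182*(261/4)) = 1/(23751/2) = 2/23751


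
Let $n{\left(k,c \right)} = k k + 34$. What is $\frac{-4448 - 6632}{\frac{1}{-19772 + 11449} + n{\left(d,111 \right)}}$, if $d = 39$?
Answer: $- \frac{11527355}{1617783} \approx -7.1254$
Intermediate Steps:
$n{\left(k,c \right)} = 34 + k^{2}$ ($n{\left(k,c \right)} = k^{2} + 34 = 34 + k^{2}$)
$\frac{-4448 - 6632}{\frac{1}{-19772 + 11449} + n{\left(d,111 \right)}} = \frac{-4448 - 6632}{\frac{1}{-19772 + 11449} + \left(34 + 39^{2}\right)} = - \frac{11080}{\frac{1}{-8323} + \left(34 + 1521\right)} = - \frac{11080}{- \frac{1}{8323} + 1555} = - \frac{11080}{\frac{12942264}{8323}} = \left(-11080\right) \frac{8323}{12942264} = - \frac{11527355}{1617783}$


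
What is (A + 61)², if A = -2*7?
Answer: 2209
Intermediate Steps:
A = -14
(A + 61)² = (-14 + 61)² = 47² = 2209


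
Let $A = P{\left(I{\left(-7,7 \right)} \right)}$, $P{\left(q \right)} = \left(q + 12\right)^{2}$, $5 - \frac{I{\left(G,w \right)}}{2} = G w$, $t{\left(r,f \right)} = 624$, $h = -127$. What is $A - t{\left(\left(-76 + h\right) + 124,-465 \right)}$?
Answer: $13776$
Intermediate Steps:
$I{\left(G,w \right)} = 10 - 2 G w$
$P{\left(q \right)} = \left(12 + q\right)^{2}$
$A = 14400$ ($A = \left(12 - \left(-10 - 98\right)\right)^{2} = \left(12 + \left(10 + 98\right)\right)^{2} = \left(12 + 108\right)^{2} = 120^{2} = 14400$)
$A - t{\left(\left(-76 + h\right) + 124,-465 \right)} = 14400 - 624 = 13776$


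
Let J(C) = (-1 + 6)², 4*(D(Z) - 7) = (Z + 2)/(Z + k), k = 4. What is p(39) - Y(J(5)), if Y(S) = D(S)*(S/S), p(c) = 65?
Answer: 6701/116 ≈ 57.767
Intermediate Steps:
D(Z) = 7 + (2 + Z)/(4*(4 + Z)) (D(Z) = 7 + ((Z + 2)/(Z + 4))/4 = 7 + ((2 + Z)/(4 + Z))/4 = 7 + (2 + Z)/(4*(4 + Z)))
J(C) = 25 (J(C) = 5² = 25)
Y(S) = (114 + 29*S)/(4*(4 + S)) (Y(S) = ((114 + 29*S)/(4*(4 + S)))*(S/S) = ((114 + 29*S)/(4*(4 + S)))*1 = (114 + 29*S)/(4*(4 + S)))
p(39) - Y(J(5)) = 65 - (114 + 29*25)/(4*(4 + 25)) = 65 - (114 + 725)/(4*29) = 65 - 839/(4*29) = 65 - 1*839/116 = 65 - 839/116 = 6701/116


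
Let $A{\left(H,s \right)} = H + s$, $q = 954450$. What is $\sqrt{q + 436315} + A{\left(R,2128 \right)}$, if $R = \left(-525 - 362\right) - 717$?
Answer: $524 + \sqrt{1390765} \approx 1703.3$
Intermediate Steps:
$R = -1604$ ($R = -887 - 717 = -1604$)
$\sqrt{q + 436315} + A{\left(R,2128 \right)} = \sqrt{954450 + 436315} + \left(-1604 + 2128\right) = \sqrt{1390765} + 524 = 524 + \sqrt{1390765}$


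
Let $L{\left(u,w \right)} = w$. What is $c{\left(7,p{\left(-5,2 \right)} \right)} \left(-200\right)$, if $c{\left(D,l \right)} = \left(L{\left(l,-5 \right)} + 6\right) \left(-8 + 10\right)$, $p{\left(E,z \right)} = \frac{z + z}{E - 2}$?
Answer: $-400$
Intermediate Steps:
$p{\left(E,z \right)} = \frac{2 z}{-2 + E}$
$c{\left(D,l \right)} = 2$ ($c{\left(D,l \right)} = \left(-5 + 6\right) \left(-8 + 10\right) = 1 \cdot 2 = 2$)
$c{\left(7,p{\left(-5,2 \right)} \right)} \left(-200\right) = 2 \left(-200\right) = -400$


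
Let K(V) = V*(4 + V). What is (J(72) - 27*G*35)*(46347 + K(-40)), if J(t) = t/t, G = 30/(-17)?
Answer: 79739637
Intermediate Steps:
G = -30/17 (G = 30*(-1/17) = -30/17 ≈ -1.7647)
J(t) = 1
(J(72) - 27*G*35)*(46347 + K(-40)) = (1 - 27*(-30/17)*35)*(46347 - 40*(4 - 40)) = (1 + (810/17)*35)*(46347 - 40*(-36)) = (1 + 28350/17)*(46347 + 1440) = (28367/17)*47787 = 79739637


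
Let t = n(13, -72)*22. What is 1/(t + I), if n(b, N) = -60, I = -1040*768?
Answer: -1/800040 ≈ -1.2499e-6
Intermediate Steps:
I = -798720
t = -1320 (t = -60*22 = -1320)
1/(t + I) = 1/(-1320 - 798720) = 1/(-800040) = -1/800040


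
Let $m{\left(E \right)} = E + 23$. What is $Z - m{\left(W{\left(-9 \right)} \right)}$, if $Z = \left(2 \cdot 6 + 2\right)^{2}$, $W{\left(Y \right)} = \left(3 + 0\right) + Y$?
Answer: $179$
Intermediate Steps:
$W{\left(Y \right)} = 3 + Y$
$m{\left(E \right)} = 23 + E$
$Z = 196$ ($Z = \left(12 + 2\right)^{2} = 14^{2} = 196$)
$Z - m{\left(W{\left(-9 \right)} \right)} = 196 - \left(23 + \left(3 - 9\right)\right) = 196 - \left(23 - 6\right) = 196 - 17 = 179$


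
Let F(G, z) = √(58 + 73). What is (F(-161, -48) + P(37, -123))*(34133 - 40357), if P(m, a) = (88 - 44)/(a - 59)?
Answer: 136928/91 - 6224*√131 ≈ -69732.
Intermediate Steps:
P(m, a) = 44/(-59 + a)
F(G, z) = √131
(F(-161, -48) + P(37, -123))*(34133 - 40357) = (√131 + 44/(-59 - 123))*(34133 - 40357) = (√131 + 44/(-182))*(-6224) = (√131 + 44*(-1/182))*(-6224) = (√131 - 22/91)*(-6224) = (-22/91 + √131)*(-6224) = 136928/91 - 6224*√131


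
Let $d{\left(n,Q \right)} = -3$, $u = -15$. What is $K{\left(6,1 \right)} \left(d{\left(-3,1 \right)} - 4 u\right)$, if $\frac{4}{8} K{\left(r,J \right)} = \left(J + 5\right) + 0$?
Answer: $684$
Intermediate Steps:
$K{\left(r,J \right)} = 10 + 2 J$ ($K{\left(r,J \right)} = 2 \left(\left(J + 5\right) + 0\right) = 2 \left(\left(5 + J\right) + 0\right) = 2 \left(5 + J\right) = 10 + 2 J$)
$K{\left(6,1 \right)} \left(d{\left(-3,1 \right)} - 4 u\right) = \left(10 + 2 \cdot 1\right) \left(-3 - -60\right) = \left(10 + 2\right) \left(-3 + 60\right) = 12 \cdot 57 = 684$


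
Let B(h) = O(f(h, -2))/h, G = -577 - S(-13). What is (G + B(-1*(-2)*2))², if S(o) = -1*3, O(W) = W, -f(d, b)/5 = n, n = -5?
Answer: 5157441/16 ≈ 3.2234e+5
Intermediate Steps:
f(d, b) = 25 (f(d, b) = -5*(-5) = 25)
S(o) = -3
G = -574 (G = -577 - 1*(-3) = -577 + 3 = -574)
B(h) = 25/h
(G + B(-1*(-2)*2))² = (-574 + 25/((-1*(-2)*2)))² = (-574 + 25/((2*2)))² = (-574 + 25/4)² = (-2271/4)² = 5157441/16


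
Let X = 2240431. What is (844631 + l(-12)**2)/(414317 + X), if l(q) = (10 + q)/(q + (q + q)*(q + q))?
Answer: 67168435645/211116179952 ≈ 0.31816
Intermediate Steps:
l(q) = (10 + q)/(q + 4*q**2) (l(q) = (10 + q)/(q + (2*q)*(2*q)) = (10 + q)/(q + 4*q**2))
(844631 + l(-12)**2)/(414317 + X) = (844631 + ((10 - 12)/((-12)*(1 + 4*(-12))))**2)/(414317 + 2240431) = (844631 + (-1/12*(-2)/(1 - 48))**2)/2654748 = (844631 + (-1/12*(-2)/(-47))**2)*(1/2654748) = (844631 + (-1/12*(-1/47)*(-2))**2)*(1/2654748) = (844631 + (-1/282)**2)*(1/2654748) = (844631 + 1/79524)*(1/2654748) = (67168435645/79524)*(1/2654748) = 67168435645/211116179952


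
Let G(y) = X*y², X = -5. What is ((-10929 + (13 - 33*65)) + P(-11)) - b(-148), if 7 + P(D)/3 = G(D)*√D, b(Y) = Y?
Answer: -12934 - 1815*I*√11 ≈ -12934.0 - 6019.7*I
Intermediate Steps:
G(y) = -5*y²
P(D) = -21 - 15*D^(5/2) (P(D) = -21 + 3*((-5*D²)*√D) = -21 + 3*(-5*D^(5/2)) = -21 - 15*D^(5/2))
((-10929 + (13 - 33*65)) + P(-11)) - b(-148) = ((-10929 + (13 - 33*65)) + (-21 - 1815*I*√11)) - 1*(-148) = ((-10929 + (13 - 2145)) + (-21 - 1815*I*√11)) + 148 = ((-10929 - 2132) + (-21 - 1815*I*√11)) + 148 = (-13061 + (-21 - 1815*I*√11)) + 148 = (-13082 - 1815*I*√11) + 148 = -12934 - 1815*I*√11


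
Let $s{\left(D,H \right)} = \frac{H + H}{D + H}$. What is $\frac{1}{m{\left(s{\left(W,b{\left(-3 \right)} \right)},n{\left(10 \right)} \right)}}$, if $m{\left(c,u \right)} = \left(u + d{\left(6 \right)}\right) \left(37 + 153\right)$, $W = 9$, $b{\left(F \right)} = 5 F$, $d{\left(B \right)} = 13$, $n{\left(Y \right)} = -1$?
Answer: $\frac{1}{2280} \approx 0.0004386$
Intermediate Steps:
$s{\left(D,H \right)} = \frac{2 H}{D + H}$
$m{\left(c,u \right)} = 2470 + 190 u$ ($m{\left(c,u \right)} = \left(u + 13\right) \left(37 + 153\right) = \left(13 + u\right) 190 = 2470 + 190 u$)
$\frac{1}{m{\left(s{\left(W,b{\left(-3 \right)} \right)},n{\left(10 \right)} \right)}} = \frac{1}{2470 + 190 \left(-1\right)} = \frac{1}{2470 - 190} = \frac{1}{2280}$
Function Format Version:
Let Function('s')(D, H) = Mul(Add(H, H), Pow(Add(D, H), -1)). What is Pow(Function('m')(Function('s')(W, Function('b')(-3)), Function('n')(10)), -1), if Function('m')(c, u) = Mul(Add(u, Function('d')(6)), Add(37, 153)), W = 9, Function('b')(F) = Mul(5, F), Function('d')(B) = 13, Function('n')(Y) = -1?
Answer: Rational(1, 2280) ≈ 0.00043860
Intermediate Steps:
Function('s')(D, H) = Mul(2, H, Pow(Add(D, H), -1)) (Function('s')(D, H) = Mul(Mul(2, H), Pow(Add(D, H), -1)) = Mul(2, H, Pow(Add(D, H), -1)))
Function('m')(c, u) = Add(2470, Mul(190, u)) (Function('m')(c, u) = Mul(Add(u, 13), Add(37, 153)) = Mul(Add(13, u), 190) = Add(2470, Mul(190, u)))
Pow(Function('m')(Function('s')(W, Function('b')(-3)), Function('n')(10)), -1) = Pow(Add(2470, Mul(190, -1)), -1) = Pow(Add(2470, -190), -1) = Pow(2280, -1) = Rational(1, 2280)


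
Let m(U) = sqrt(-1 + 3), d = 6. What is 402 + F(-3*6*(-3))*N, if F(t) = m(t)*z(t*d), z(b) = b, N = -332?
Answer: 402 - 107568*sqrt(2) ≈ -1.5172e+5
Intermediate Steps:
m(U) = sqrt(2)
F(t) = 6*t*sqrt(2) (F(t) = sqrt(2)*(t*6) = sqrt(2)*(6*t) = 6*t*sqrt(2))
402 + F(-3*6*(-3))*N = 402 + (6*(-3*6*(-3))*sqrt(2))*(-332) = 402 + (6*(-18*(-3))*sqrt(2))*(-332) = 402 + (6*54*sqrt(2))*(-332) = 402 + (324*sqrt(2))*(-332) = 402 - 107568*sqrt(2)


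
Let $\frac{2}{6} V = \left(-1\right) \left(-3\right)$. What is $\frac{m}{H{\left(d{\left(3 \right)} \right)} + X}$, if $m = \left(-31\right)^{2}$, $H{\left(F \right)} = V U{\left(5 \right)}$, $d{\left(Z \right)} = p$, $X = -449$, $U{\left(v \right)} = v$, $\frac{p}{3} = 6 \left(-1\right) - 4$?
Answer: $- \frac{961}{404} \approx -2.3787$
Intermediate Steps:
$p = -30$ ($p = 3 \left(6 \left(-1\right) - 4\right) = 3 \left(-6 - 4\right) = 3 \left(-10\right) = -30$)
$d{\left(Z \right)} = -30$
$V = 9$ ($V = 3 \left(\left(-1\right) \left(-3\right)\right) = 3 \cdot 3 = 9$)
$H{\left(F \right)} = 45$ ($H{\left(F \right)} = 9 \cdot 5 = 45$)
$m = 961$
$\frac{m}{H{\left(d{\left(3 \right)} \right)} + X} = \frac{961}{45 - 449} = \frac{961}{-404} = 961 \left(- \frac{1}{404}\right) = - \frac{961}{404}$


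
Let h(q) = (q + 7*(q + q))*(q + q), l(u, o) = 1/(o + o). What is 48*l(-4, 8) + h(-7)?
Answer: 1473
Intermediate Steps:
l(u, o) = 1/(2*o)
h(q) = 30*q² (h(q) = (q + 7*(2*q))*(2*q) = (q + 14*q)*(2*q) = (15*q)*(2*q) = 30*q²)
48*l(-4, 8) + h(-7) = 48*((½)/8) + 30*(-7)² = 48*((½)*(⅛)) + 30*49 = 48*(1/16) + 1470 = 3 + 1470 = 1473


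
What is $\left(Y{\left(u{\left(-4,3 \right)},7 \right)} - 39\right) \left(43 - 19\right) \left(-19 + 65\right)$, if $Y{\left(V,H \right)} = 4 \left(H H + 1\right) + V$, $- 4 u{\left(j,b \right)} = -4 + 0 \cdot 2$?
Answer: $178848$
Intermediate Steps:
$u{\left(j,b \right)} = 1$ ($u{\left(j,b \right)} = - \frac{-4 + 0 \cdot 2}{4} = - \frac{-4 + 0}{4} = \left(- \frac{1}{4}\right) \left(-4\right) = 1$)
$Y{\left(V,H \right)} = 4 + V + 4 H^{2}$ ($Y{\left(V,H \right)} = 4 \left(H^{2} + 1\right) + V = 4 \left(1 + H^{2}\right) + V = \left(4 + 4 H^{2}\right) + V = 4 + V + 4 H^{2}$)
$\left(Y{\left(u{\left(-4,3 \right)},7 \right)} - 39\right) \left(43 - 19\right) \left(-19 + 65\right) = \left(\left(4 + 1 + 4 \cdot 7^{2}\right) - 39\right) \left(43 - 19\right) \left(-19 + 65\right) = \left(\left(4 + 1 + 4 \cdot 49\right) - 39\right) 24 \cdot 46 = \left(\left(4 + 1 + 196\right) - 39\right) 1104 = \left(201 - 39\right) 1104 = 162 \cdot 1104 = 178848$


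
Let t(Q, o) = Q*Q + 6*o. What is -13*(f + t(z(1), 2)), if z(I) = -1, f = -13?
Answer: 0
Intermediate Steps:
t(Q, o) = Q² + 6*o
-13*(f + t(z(1), 2)) = -13*(-13 + ((-1)² + 6*2)) = -13*(-13 + (1 + 12)) = -13*(-13 + 13) = -13*0 = 0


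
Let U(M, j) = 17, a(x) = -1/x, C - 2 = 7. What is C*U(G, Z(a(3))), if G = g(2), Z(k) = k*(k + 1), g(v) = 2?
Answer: 153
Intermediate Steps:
C = 9 (C = 2 + 7 = 9)
Z(k) = k*(1 + k)
G = 2
C*U(G, Z(a(3))) = 9*17 = 153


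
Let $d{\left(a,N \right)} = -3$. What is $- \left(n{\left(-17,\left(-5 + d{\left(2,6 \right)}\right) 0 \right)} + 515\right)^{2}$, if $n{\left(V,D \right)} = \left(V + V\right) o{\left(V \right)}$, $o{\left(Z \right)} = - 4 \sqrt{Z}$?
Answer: $49207 - 140080 i \sqrt{17} \approx 49207.0 - 5.7757 \cdot 10^{5} i$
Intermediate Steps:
$n{\left(V,D \right)} = - 8 V^{\frac{3}{2}}$ ($n{\left(V,D \right)} = \left(V + V\right) \left(- 4 \sqrt{V}\right) = 2 V \left(- 4 \sqrt{V}\right) = - 8 V^{\frac{3}{2}}$)
$- \left(n{\left(-17,\left(-5 + d{\left(2,6 \right)}\right) 0 \right)} + 515\right)^{2} = - \left(- 8 \left(-17\right)^{\frac{3}{2}} + 515\right)^{2} = - \left(- 8 \left(- 17 i \sqrt{17}\right) + 515\right)^{2} = - \left(136 i \sqrt{17} + 515\right)^{2} = - \left(515 + 136 i \sqrt{17}\right)^{2}$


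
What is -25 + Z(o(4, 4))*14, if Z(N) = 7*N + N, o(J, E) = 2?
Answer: 199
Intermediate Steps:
Z(N) = 8*N
-25 + Z(o(4, 4))*14 = -25 + (8*2)*14 = -25 + 16*14 = -25 + 224 = 199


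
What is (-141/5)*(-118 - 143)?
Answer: 36801/5 ≈ 7360.2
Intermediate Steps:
(-141/5)*(-118 - 143) = -141*⅕*(-261) = -141/5*(-261) = 36801/5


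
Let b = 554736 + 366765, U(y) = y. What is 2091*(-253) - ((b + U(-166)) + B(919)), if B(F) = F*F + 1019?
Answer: -2295938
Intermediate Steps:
B(F) = 1019 + F² (B(F) = F² + 1019 = 1019 + F²)
b = 921501
2091*(-253) - ((b + U(-166)) + B(919)) = 2091*(-253) - ((921501 - 166) + (1019 + 919²)) = -529023 - (921335 + (1019 + 844561)) = -529023 - (921335 + 845580) = -529023 - 1*1766915 = -529023 - 1766915 = -2295938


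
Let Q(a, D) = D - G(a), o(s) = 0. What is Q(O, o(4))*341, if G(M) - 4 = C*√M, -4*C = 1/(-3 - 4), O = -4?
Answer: -1364 - 341*I/14 ≈ -1364.0 - 24.357*I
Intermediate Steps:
C = 1/28 (C = -1/(4*(-3 - 4)) = -¼/(-7) = -¼*(-⅐) = 1/28 ≈ 0.035714)
G(M) = 4 + √M/28
Q(a, D) = -4 + D - √a/28 (Q(a, D) = D - (4 + √a/28) = D + (-4 - √a/28) = -4 + D - √a/28)
Q(O, o(4))*341 = (-4 + 0 - I/14)*341 = (-4 - I/14)*341 = -1364 - 341*I/14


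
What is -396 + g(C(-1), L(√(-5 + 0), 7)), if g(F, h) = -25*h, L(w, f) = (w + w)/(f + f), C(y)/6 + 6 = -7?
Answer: -396 - 25*I*√5/7 ≈ -396.0 - 7.986*I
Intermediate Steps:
C(y) = -78 (C(y) = -36 + 6*(-7) = -36 - 42 = -78)
L(w, f) = w/f (L(w, f) = (2*w)/((2*f)) = (2*w)*(1/(2*f)) = w/f)
-396 + g(C(-1), L(√(-5 + 0), 7)) = -396 - 25*√(-5 + 0)/7 = -396 - 25*√(-5)/7 = -396 - 25*I*√5/7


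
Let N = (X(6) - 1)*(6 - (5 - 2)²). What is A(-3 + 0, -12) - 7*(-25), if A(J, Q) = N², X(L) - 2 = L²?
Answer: 12496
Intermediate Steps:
X(L) = 2 + L²
N = -111 (N = ((2 + 6²) - 1)*(6 - (5 - 2)²) = ((2 + 36) - 1)*(6 - 1*3²) = (38 - 1)*(6 - 1*9) = 37*(6 - 9) = 37*(-3) = -111)
A(J, Q) = 12321 (A(J, Q) = (-111)² = 12321)
A(-3 + 0, -12) - 7*(-25) = 12321 - 7*(-25) = 12321 + 175 = 12496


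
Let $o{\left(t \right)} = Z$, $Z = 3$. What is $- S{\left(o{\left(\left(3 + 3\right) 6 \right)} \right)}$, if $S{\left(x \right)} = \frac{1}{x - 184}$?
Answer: $\frac{1}{181} \approx 0.0055249$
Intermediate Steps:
$o{\left(t \right)} = 3$
$S{\left(x \right)} = \frac{1}{-184 + x}$
$- S{\left(o{\left(\left(3 + 3\right) 6 \right)} \right)} = - \frac{1}{-184 + 3} = - \frac{1}{-181} = \left(-1\right) \left(- \frac{1}{181}\right) = \frac{1}{181}$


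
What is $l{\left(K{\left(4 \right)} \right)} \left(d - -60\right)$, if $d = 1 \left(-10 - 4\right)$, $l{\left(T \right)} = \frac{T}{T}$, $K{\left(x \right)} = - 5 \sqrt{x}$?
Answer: $46$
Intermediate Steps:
$l{\left(T \right)} = 1$
$d = -14$ ($d = 1 \left(-14\right) = -14$)
$l{\left(K{\left(4 \right)} \right)} \left(d - -60\right) = 1 \left(-14 - -60\right) = 1 \left(-14 + 60\right) = 1 \cdot 46 = 46$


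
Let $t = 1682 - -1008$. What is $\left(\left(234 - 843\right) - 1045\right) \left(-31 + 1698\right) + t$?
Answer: $-2754528$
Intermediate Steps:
$t = 2690$ ($t = 1682 + 1008 = 2690$)
$\left(\left(234 - 843\right) - 1045\right) \left(-31 + 1698\right) + t = \left(\left(234 - 843\right) - 1045\right) \left(-31 + 1698\right) + 2690 = \left(-609 - 1045\right) 1667 + 2690 = \left(-1654\right) 1667 + 2690 = -2757218 + 2690 = -2754528$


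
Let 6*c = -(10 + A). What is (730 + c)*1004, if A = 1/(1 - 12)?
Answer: 24131642/33 ≈ 7.3126e+5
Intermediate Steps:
A = -1/11 (A = 1/(-11) = -1/11 ≈ -0.090909)
c = -109/66 (c = (-(10 - 1/11))/6 = (-1*109/11)/6 = (⅙)*(-109/11) = -109/66 ≈ -1.6515)
(730 + c)*1004 = (730 - 109/66)*1004 = (48071/66)*1004 = 24131642/33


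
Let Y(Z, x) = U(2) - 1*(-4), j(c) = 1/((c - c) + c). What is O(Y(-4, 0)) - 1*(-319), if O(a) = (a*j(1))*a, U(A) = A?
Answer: 355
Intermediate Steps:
j(c) = 1/c (j(c) = 1/(0 + c) = 1/c)
Y(Z, x) = 6 (Y(Z, x) = 2 - 1*(-4) = 2 + 4 = 6)
O(a) = a² (O(a) = (a/1)*a = (a*1)*a = a*a = a²)
O(Y(-4, 0)) - 1*(-319) = 6² - 1*(-319) = 36 + 319 = 355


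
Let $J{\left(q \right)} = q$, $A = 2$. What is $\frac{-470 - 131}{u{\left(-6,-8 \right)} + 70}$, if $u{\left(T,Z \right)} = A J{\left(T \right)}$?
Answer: $- \frac{601}{58} \approx -10.362$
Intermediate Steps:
$u{\left(T,Z \right)} = 2 T$
$\frac{-470 - 131}{u{\left(-6,-8 \right)} + 70} = \frac{-470 - 131}{2 \left(-6\right) + 70} = - \frac{601}{-12 + 70} = - \frac{601}{58}$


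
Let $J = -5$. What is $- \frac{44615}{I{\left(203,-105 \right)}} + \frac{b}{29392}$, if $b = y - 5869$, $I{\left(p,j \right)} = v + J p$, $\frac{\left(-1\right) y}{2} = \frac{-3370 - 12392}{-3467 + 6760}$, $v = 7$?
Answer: $\frac{1815346597}{41200236} \approx 44.062$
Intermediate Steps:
$y = \frac{852}{89}$ ($y = - 2 \frac{-3370 - 12392}{-3467 + 6760} = - 2 \left(- \frac{15762}{3293}\right) = - 2 \left(\left(-15762\right) \frac{1}{3293}\right) = \left(-2\right) \left(- \frac{426}{89}\right) = \frac{852}{89} \approx 9.573$)
$I{\left(p,j \right)} = 7 - 5 p$
$b = - \frac{521489}{89}$ ($b = \frac{852}{89} - 5869 = - \frac{521489}{89} \approx -5859.4$)
$- \frac{44615}{I{\left(203,-105 \right)}} + \frac{b}{29392} = - \frac{44615}{7 - 1015} - \frac{521489}{89 \cdot 29392} = - \frac{44615}{7 - 1015} - \frac{521489}{2615888} = - \frac{44615}{-1008} - \frac{521489}{2615888} = \left(-44615\right) \left(- \frac{1}{1008}\right) - \frac{521489}{2615888} = \frac{44615}{1008} - \frac{521489}{2615888} = \frac{1815346597}{41200236}$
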